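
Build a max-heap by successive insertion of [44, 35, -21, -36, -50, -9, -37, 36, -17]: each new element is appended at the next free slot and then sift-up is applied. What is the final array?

[44, 36, -9, 35, -50, -21, -37, -36, -17]

Insert 44:
  append 44 at index 0 → [44] (no swap needed)
Insert 35:
  append 35 at index 1 → [44, 35] (no swap needed)
Insert -21:
  append -21 at index 2 → [44, 35, -21] (no swap needed)
Insert -36:
  append -36 at index 3 → [44, 35, -21, -36] (no swap needed)
Insert -50:
  append -50 at index 4 → [44, 35, -21, -36, -50] (no swap needed)
Insert -9:
  append -9 at index 5 → [44, 35, -21, -36, -50, -9]
  -9 > parent -21 at index 2, swap → [44, 35, -9, -36, -50, -21]
Insert -37:
  append -37 at index 6 → [44, 35, -9, -36, -50, -21, -37] (no swap needed)
Insert 36:
  append 36 at index 7 → [44, 35, -9, -36, -50, -21, -37, 36]
  36 > parent -36 at index 3, swap → [44, 35, -9, 36, -50, -21, -37, -36]
  36 > parent 35 at index 1, swap → [44, 36, -9, 35, -50, -21, -37, -36]
Insert -17:
  append -17 at index 8 → [44, 36, -9, 35, -50, -21, -37, -36, -17] (no swap needed)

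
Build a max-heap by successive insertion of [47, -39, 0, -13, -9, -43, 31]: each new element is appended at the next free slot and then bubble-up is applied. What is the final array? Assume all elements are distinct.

[47, -9, 31, -39, -13, -43, 0]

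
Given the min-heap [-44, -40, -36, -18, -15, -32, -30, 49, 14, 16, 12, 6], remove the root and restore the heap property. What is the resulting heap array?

[-40, -18, -36, 6, -15, -32, -30, 49, 14, 16, 12]

remove root -44; move last element 6 to root → [6, -40, -36, -18, -15, -32, -30, 49, 14, 16, 12]
6 vs smaller child -40 at index 1, swap → [-40, 6, -36, -18, -15, -32, -30, 49, 14, 16, 12]
6 vs smaller child -18 at index 3, swap → [-40, -18, -36, 6, -15, -32, -30, 49, 14, 16, 12]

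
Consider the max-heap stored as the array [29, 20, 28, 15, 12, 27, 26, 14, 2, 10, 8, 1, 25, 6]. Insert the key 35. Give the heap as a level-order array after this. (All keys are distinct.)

append 35 at index 14 → [29, 20, 28, 15, 12, 27, 26, 14, 2, 10, 8, 1, 25, 6, 35]
35 > parent 26 at index 6, swap → [29, 20, 28, 15, 12, 27, 35, 14, 2, 10, 8, 1, 25, 6, 26]
35 > parent 28 at index 2, swap → [29, 20, 35, 15, 12, 27, 28, 14, 2, 10, 8, 1, 25, 6, 26]
35 > parent 29 at index 0, swap → [35, 20, 29, 15, 12, 27, 28, 14, 2, 10, 8, 1, 25, 6, 26]

[35, 20, 29, 15, 12, 27, 28, 14, 2, 10, 8, 1, 25, 6, 26]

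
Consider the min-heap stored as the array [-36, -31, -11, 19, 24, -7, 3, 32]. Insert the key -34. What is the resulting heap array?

append -34 at index 8 → [-36, -31, -11, 19, 24, -7, 3, 32, -34]
-34 < parent 19 at index 3, swap → [-36, -31, -11, -34, 24, -7, 3, 32, 19]
-34 < parent -31 at index 1, swap → [-36, -34, -11, -31, 24, -7, 3, 32, 19]

[-36, -34, -11, -31, 24, -7, 3, 32, 19]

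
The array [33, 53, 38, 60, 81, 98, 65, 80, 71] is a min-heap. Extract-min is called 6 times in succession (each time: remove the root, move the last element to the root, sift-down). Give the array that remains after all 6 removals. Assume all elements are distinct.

extract-min #1 returns 33:
  remove root 33; move last element 71 to root → [71, 53, 38, 60, 81, 98, 65, 80]
  71 vs smaller child 38 at index 2, swap → [38, 53, 71, 60, 81, 98, 65, 80]
  71 vs smaller child 65 at index 6, swap → [38, 53, 65, 60, 81, 98, 71, 80]
extract-min #2 returns 38:
  remove root 38; move last element 80 to root → [80, 53, 65, 60, 81, 98, 71]
  80 vs smaller child 53 at index 1, swap → [53, 80, 65, 60, 81, 98, 71]
  80 vs smaller child 60 at index 3, swap → [53, 60, 65, 80, 81, 98, 71]
extract-min #3 returns 53:
  remove root 53; move last element 71 to root → [71, 60, 65, 80, 81, 98]
  71 vs smaller child 60 at index 1, swap → [60, 71, 65, 80, 81, 98]
extract-min #4 returns 60:
  remove root 60; move last element 98 to root → [98, 71, 65, 80, 81]
  98 vs smaller child 65 at index 2, swap → [65, 71, 98, 80, 81]
extract-min #5 returns 65:
  remove root 65; move last element 81 to root → [81, 71, 98, 80]
  81 vs smaller child 71 at index 1, swap → [71, 81, 98, 80]
  81 vs only child 80 at index 3, swap → [71, 80, 98, 81]
extract-min #6 returns 71:
  remove root 71; move last element 81 to root → [81, 80, 98]
  81 vs smaller child 80 at index 1, swap → [80, 81, 98]

[80, 81, 98]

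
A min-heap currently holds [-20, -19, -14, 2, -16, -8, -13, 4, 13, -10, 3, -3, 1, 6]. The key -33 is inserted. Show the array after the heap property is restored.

append -33 at index 14 → [-20, -19, -14, 2, -16, -8, -13, 4, 13, -10, 3, -3, 1, 6, -33]
-33 < parent -13 at index 6, swap → [-20, -19, -14, 2, -16, -8, -33, 4, 13, -10, 3, -3, 1, 6, -13]
-33 < parent -14 at index 2, swap → [-20, -19, -33, 2, -16, -8, -14, 4, 13, -10, 3, -3, 1, 6, -13]
-33 < parent -20 at index 0, swap → [-33, -19, -20, 2, -16, -8, -14, 4, 13, -10, 3, -3, 1, 6, -13]

[-33, -19, -20, 2, -16, -8, -14, 4, 13, -10, 3, -3, 1, 6, -13]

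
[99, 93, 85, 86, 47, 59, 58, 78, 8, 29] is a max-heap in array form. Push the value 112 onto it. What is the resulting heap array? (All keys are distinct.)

[112, 99, 85, 86, 93, 59, 58, 78, 8, 29, 47]

append 112 at index 10 → [99, 93, 85, 86, 47, 59, 58, 78, 8, 29, 112]
112 > parent 47 at index 4, swap → [99, 93, 85, 86, 112, 59, 58, 78, 8, 29, 47]
112 > parent 93 at index 1, swap → [99, 112, 85, 86, 93, 59, 58, 78, 8, 29, 47]
112 > parent 99 at index 0, swap → [112, 99, 85, 86, 93, 59, 58, 78, 8, 29, 47]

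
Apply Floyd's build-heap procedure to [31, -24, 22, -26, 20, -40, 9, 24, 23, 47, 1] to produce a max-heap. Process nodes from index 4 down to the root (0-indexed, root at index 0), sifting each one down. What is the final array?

sift down from index 4:
  20 vs larger child 47 at index 9, swap → [31, -24, 22, -26, 47, -40, 9, 24, 23, 20, 1]
sift down from index 3:
  -26 vs larger child 24 at index 7, swap → [31, -24, 22, 24, 47, -40, 9, -26, 23, 20, 1]
sift down from index 2: already satisfies heap property
sift down from index 1:
  -24 vs larger child 47 at index 4, swap → [31, 47, 22, 24, -24, -40, 9, -26, 23, 20, 1]
  -24 vs larger child 20 at index 9, swap → [31, 47, 22, 24, 20, -40, 9, -26, 23, -24, 1]
sift down from index 0:
  31 vs larger child 47 at index 1, swap → [47, 31, 22, 24, 20, -40, 9, -26, 23, -24, 1]

[47, 31, 22, 24, 20, -40, 9, -26, 23, -24, 1]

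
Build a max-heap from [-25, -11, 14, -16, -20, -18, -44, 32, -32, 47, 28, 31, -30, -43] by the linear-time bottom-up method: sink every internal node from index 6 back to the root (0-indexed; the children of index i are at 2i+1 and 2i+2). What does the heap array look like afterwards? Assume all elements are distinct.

sift down from index 6:
  -44 vs only child -43 at index 13, swap → [-25, -11, 14, -16, -20, -18, -43, 32, -32, 47, 28, 31, -30, -44]
sift down from index 5:
  -18 vs larger child 31 at index 11, swap → [-25, -11, 14, -16, -20, 31, -43, 32, -32, 47, 28, -18, -30, -44]
sift down from index 4:
  -20 vs larger child 47 at index 9, swap → [-25, -11, 14, -16, 47, 31, -43, 32, -32, -20, 28, -18, -30, -44]
sift down from index 3:
  -16 vs larger child 32 at index 7, swap → [-25, -11, 14, 32, 47, 31, -43, -16, -32, -20, 28, -18, -30, -44]
sift down from index 2:
  14 vs larger child 31 at index 5, swap → [-25, -11, 31, 32, 47, 14, -43, -16, -32, -20, 28, -18, -30, -44]
sift down from index 1:
  -11 vs larger child 47 at index 4, swap → [-25, 47, 31, 32, -11, 14, -43, -16, -32, -20, 28, -18, -30, -44]
  -11 vs larger child 28 at index 10, swap → [-25, 47, 31, 32, 28, 14, -43, -16, -32, -20, -11, -18, -30, -44]
sift down from index 0:
  -25 vs larger child 47 at index 1, swap → [47, -25, 31, 32, 28, 14, -43, -16, -32, -20, -11, -18, -30, -44]
  -25 vs larger child 32 at index 3, swap → [47, 32, 31, -25, 28, 14, -43, -16, -32, -20, -11, -18, -30, -44]
  -25 vs larger child -16 at index 7, swap → [47, 32, 31, -16, 28, 14, -43, -25, -32, -20, -11, -18, -30, -44]

[47, 32, 31, -16, 28, 14, -43, -25, -32, -20, -11, -18, -30, -44]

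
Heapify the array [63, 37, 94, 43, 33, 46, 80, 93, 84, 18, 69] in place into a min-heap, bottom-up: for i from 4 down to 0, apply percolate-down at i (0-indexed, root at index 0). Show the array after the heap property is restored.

[18, 33, 46, 43, 37, 94, 80, 93, 84, 63, 69]

sift down from index 4:
  33 vs smaller child 18 at index 9, swap → [63, 37, 94, 43, 18, 46, 80, 93, 84, 33, 69]
sift down from index 3: already satisfies heap property
sift down from index 2:
  94 vs smaller child 46 at index 5, swap → [63, 37, 46, 43, 18, 94, 80, 93, 84, 33, 69]
sift down from index 1:
  37 vs smaller child 18 at index 4, swap → [63, 18, 46, 43, 37, 94, 80, 93, 84, 33, 69]
  37 vs smaller child 33 at index 9, swap → [63, 18, 46, 43, 33, 94, 80, 93, 84, 37, 69]
sift down from index 0:
  63 vs smaller child 18 at index 1, swap → [18, 63, 46, 43, 33, 94, 80, 93, 84, 37, 69]
  63 vs smaller child 33 at index 4, swap → [18, 33, 46, 43, 63, 94, 80, 93, 84, 37, 69]
  63 vs smaller child 37 at index 9, swap → [18, 33, 46, 43, 37, 94, 80, 93, 84, 63, 69]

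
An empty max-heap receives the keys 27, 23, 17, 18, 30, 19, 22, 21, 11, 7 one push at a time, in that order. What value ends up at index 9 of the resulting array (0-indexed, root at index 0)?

7

Insert 27:
  append 27 at index 0 → [27] (no swap needed)
Insert 23:
  append 23 at index 1 → [27, 23] (no swap needed)
Insert 17:
  append 17 at index 2 → [27, 23, 17] (no swap needed)
Insert 18:
  append 18 at index 3 → [27, 23, 17, 18] (no swap needed)
Insert 30:
  append 30 at index 4 → [27, 23, 17, 18, 30]
  30 > parent 23 at index 1, swap → [27, 30, 17, 18, 23]
  30 > parent 27 at index 0, swap → [30, 27, 17, 18, 23]
Insert 19:
  append 19 at index 5 → [30, 27, 17, 18, 23, 19]
  19 > parent 17 at index 2, swap → [30, 27, 19, 18, 23, 17]
Insert 22:
  append 22 at index 6 → [30, 27, 19, 18, 23, 17, 22]
  22 > parent 19 at index 2, swap → [30, 27, 22, 18, 23, 17, 19]
Insert 21:
  append 21 at index 7 → [30, 27, 22, 18, 23, 17, 19, 21]
  21 > parent 18 at index 3, swap → [30, 27, 22, 21, 23, 17, 19, 18]
Insert 11:
  append 11 at index 8 → [30, 27, 22, 21, 23, 17, 19, 18, 11] (no swap needed)
Insert 7:
  append 7 at index 9 → [30, 27, 22, 21, 23, 17, 19, 18, 11, 7] (no swap needed)
resulting array: [30, 27, 22, 21, 23, 17, 19, 18, 11, 7]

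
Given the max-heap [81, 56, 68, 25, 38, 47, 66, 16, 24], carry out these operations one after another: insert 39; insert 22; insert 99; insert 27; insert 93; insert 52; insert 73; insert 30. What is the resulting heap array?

[99, 73, 93, 56, 39, 68, 81, 30, 24, 38, 22, 47, 27, 66, 52, 16, 25]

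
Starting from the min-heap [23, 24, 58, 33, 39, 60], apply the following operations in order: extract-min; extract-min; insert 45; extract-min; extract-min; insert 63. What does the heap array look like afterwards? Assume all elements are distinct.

[45, 60, 58, 63]

extract-min → returns 23:
  remove root 23; move last element 60 to root → [60, 24, 58, 33, 39]
  60 vs smaller child 24 at index 1, swap → [24, 60, 58, 33, 39]
  60 vs smaller child 33 at index 3, swap → [24, 33, 58, 60, 39]
extract-min → returns 24:
  remove root 24; move last element 39 to root → [39, 33, 58, 60]
  39 vs smaller child 33 at index 1, swap → [33, 39, 58, 60]
insert 45:
  append 45 at index 4 → [33, 39, 58, 60, 45] (no swap needed)
extract-min → returns 33:
  remove root 33; move last element 45 to root → [45, 39, 58, 60]
  45 vs smaller child 39 at index 1, swap → [39, 45, 58, 60]
extract-min → returns 39:
  remove root 39; move last element 60 to root → [60, 45, 58]
  60 vs smaller child 45 at index 1, swap → [45, 60, 58]
insert 63:
  append 63 at index 3 → [45, 60, 58, 63] (no swap needed)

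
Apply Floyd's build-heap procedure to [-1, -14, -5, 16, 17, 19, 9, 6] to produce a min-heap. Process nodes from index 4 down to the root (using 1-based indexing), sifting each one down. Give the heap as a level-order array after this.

[-14, -1, -5, 6, 17, 19, 9, 16]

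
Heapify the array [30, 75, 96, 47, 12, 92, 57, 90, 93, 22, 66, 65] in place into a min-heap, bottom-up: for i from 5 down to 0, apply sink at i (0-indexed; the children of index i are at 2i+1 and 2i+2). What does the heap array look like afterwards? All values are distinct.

[12, 22, 57, 47, 30, 65, 96, 90, 93, 75, 66, 92]

sift down from index 5:
  92 vs only child 65 at index 11, swap → [30, 75, 96, 47, 12, 65, 57, 90, 93, 22, 66, 92]
sift down from index 4: already satisfies heap property
sift down from index 3: already satisfies heap property
sift down from index 2:
  96 vs smaller child 57 at index 6, swap → [30, 75, 57, 47, 12, 65, 96, 90, 93, 22, 66, 92]
sift down from index 1:
  75 vs smaller child 12 at index 4, swap → [30, 12, 57, 47, 75, 65, 96, 90, 93, 22, 66, 92]
  75 vs smaller child 22 at index 9, swap → [30, 12, 57, 47, 22, 65, 96, 90, 93, 75, 66, 92]
sift down from index 0:
  30 vs smaller child 12 at index 1, swap → [12, 30, 57, 47, 22, 65, 96, 90, 93, 75, 66, 92]
  30 vs smaller child 22 at index 4, swap → [12, 22, 57, 47, 30, 65, 96, 90, 93, 75, 66, 92]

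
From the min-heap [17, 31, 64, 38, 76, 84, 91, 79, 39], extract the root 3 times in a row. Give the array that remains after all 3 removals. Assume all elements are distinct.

extract-min #1 returns 17:
  remove root 17; move last element 39 to root → [39, 31, 64, 38, 76, 84, 91, 79]
  39 vs smaller child 31 at index 1, swap → [31, 39, 64, 38, 76, 84, 91, 79]
  39 vs smaller child 38 at index 3, swap → [31, 38, 64, 39, 76, 84, 91, 79]
extract-min #2 returns 31:
  remove root 31; move last element 79 to root → [79, 38, 64, 39, 76, 84, 91]
  79 vs smaller child 38 at index 1, swap → [38, 79, 64, 39, 76, 84, 91]
  79 vs smaller child 39 at index 3, swap → [38, 39, 64, 79, 76, 84, 91]
extract-min #3 returns 38:
  remove root 38; move last element 91 to root → [91, 39, 64, 79, 76, 84]
  91 vs smaller child 39 at index 1, swap → [39, 91, 64, 79, 76, 84]
  91 vs smaller child 76 at index 4, swap → [39, 76, 64, 79, 91, 84]

[39, 76, 64, 79, 91, 84]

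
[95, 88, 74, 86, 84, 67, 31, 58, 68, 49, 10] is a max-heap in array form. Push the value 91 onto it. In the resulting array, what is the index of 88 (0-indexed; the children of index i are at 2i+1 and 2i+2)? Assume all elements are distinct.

1

append 91 at index 11 → [95, 88, 74, 86, 84, 67, 31, 58, 68, 49, 10, 91]
91 > parent 67 at index 5, swap → [95, 88, 74, 86, 84, 91, 31, 58, 68, 49, 10, 67]
91 > parent 74 at index 2, swap → [95, 88, 91, 86, 84, 74, 31, 58, 68, 49, 10, 67]
resulting array: [95, 88, 91, 86, 84, 74, 31, 58, 68, 49, 10, 67]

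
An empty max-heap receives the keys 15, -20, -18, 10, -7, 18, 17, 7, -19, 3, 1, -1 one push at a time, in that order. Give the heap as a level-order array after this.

[18, 10, 17, 7, 3, -1, 15, -20, -19, -7, 1, -18]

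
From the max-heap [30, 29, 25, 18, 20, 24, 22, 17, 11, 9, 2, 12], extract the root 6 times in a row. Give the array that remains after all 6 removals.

[18, 17, 11, 9, 12, 2]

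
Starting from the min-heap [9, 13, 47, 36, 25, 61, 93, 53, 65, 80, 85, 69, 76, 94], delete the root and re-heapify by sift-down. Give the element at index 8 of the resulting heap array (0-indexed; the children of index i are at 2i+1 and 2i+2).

remove root 9; move last element 94 to root → [94, 13, 47, 36, 25, 61, 93, 53, 65, 80, 85, 69, 76]
94 vs smaller child 13 at index 1, swap → [13, 94, 47, 36, 25, 61, 93, 53, 65, 80, 85, 69, 76]
94 vs smaller child 25 at index 4, swap → [13, 25, 47, 36, 94, 61, 93, 53, 65, 80, 85, 69, 76]
94 vs smaller child 80 at index 9, swap → [13, 25, 47, 36, 80, 61, 93, 53, 65, 94, 85, 69, 76]
resulting array: [13, 25, 47, 36, 80, 61, 93, 53, 65, 94, 85, 69, 76]

65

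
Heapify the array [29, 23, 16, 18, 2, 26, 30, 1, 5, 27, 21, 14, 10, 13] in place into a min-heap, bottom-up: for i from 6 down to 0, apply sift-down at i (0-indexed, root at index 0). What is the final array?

[1, 2, 10, 5, 21, 14, 13, 18, 23, 27, 29, 16, 26, 30]

sift down from index 6:
  30 vs only child 13 at index 13, swap → [29, 23, 16, 18, 2, 26, 13, 1, 5, 27, 21, 14, 10, 30]
sift down from index 5:
  26 vs smaller child 10 at index 12, swap → [29, 23, 16, 18, 2, 10, 13, 1, 5, 27, 21, 14, 26, 30]
sift down from index 4: already satisfies heap property
sift down from index 3:
  18 vs smaller child 1 at index 7, swap → [29, 23, 16, 1, 2, 10, 13, 18, 5, 27, 21, 14, 26, 30]
sift down from index 2:
  16 vs smaller child 10 at index 5, swap → [29, 23, 10, 1, 2, 16, 13, 18, 5, 27, 21, 14, 26, 30]
  16 vs smaller child 14 at index 11, swap → [29, 23, 10, 1, 2, 14, 13, 18, 5, 27, 21, 16, 26, 30]
sift down from index 1:
  23 vs smaller child 1 at index 3, swap → [29, 1, 10, 23, 2, 14, 13, 18, 5, 27, 21, 16, 26, 30]
  23 vs smaller child 5 at index 8, swap → [29, 1, 10, 5, 2, 14, 13, 18, 23, 27, 21, 16, 26, 30]
sift down from index 0:
  29 vs smaller child 1 at index 1, swap → [1, 29, 10, 5, 2, 14, 13, 18, 23, 27, 21, 16, 26, 30]
  29 vs smaller child 2 at index 4, swap → [1, 2, 10, 5, 29, 14, 13, 18, 23, 27, 21, 16, 26, 30]
  29 vs smaller child 21 at index 10, swap → [1, 2, 10, 5, 21, 14, 13, 18, 23, 27, 29, 16, 26, 30]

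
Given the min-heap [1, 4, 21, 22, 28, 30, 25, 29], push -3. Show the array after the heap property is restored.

[-3, 1, 21, 4, 28, 30, 25, 29, 22]

append -3 at index 8 → [1, 4, 21, 22, 28, 30, 25, 29, -3]
-3 < parent 22 at index 3, swap → [1, 4, 21, -3, 28, 30, 25, 29, 22]
-3 < parent 4 at index 1, swap → [1, -3, 21, 4, 28, 30, 25, 29, 22]
-3 < parent 1 at index 0, swap → [-3, 1, 21, 4, 28, 30, 25, 29, 22]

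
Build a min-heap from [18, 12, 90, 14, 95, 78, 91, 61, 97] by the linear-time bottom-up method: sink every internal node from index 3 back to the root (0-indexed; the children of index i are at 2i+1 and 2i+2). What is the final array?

[12, 14, 78, 18, 95, 90, 91, 61, 97]

sift down from index 3: already satisfies heap property
sift down from index 2:
  90 vs smaller child 78 at index 5, swap → [18, 12, 78, 14, 95, 90, 91, 61, 97]
sift down from index 1: already satisfies heap property
sift down from index 0:
  18 vs smaller child 12 at index 1, swap → [12, 18, 78, 14, 95, 90, 91, 61, 97]
  18 vs smaller child 14 at index 3, swap → [12, 14, 78, 18, 95, 90, 91, 61, 97]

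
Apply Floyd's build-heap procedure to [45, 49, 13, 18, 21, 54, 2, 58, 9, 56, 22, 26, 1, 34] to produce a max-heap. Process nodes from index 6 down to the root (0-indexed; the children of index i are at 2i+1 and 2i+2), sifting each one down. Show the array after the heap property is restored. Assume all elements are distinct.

[58, 56, 54, 49, 45, 26, 34, 18, 9, 21, 22, 13, 1, 2]

sift down from index 6:
  2 vs only child 34 at index 13, swap → [45, 49, 13, 18, 21, 54, 34, 58, 9, 56, 22, 26, 1, 2]
sift down from index 5: already satisfies heap property
sift down from index 4:
  21 vs larger child 56 at index 9, swap → [45, 49, 13, 18, 56, 54, 34, 58, 9, 21, 22, 26, 1, 2]
sift down from index 3:
  18 vs larger child 58 at index 7, swap → [45, 49, 13, 58, 56, 54, 34, 18, 9, 21, 22, 26, 1, 2]
sift down from index 2:
  13 vs larger child 54 at index 5, swap → [45, 49, 54, 58, 56, 13, 34, 18, 9, 21, 22, 26, 1, 2]
  13 vs larger child 26 at index 11, swap → [45, 49, 54, 58, 56, 26, 34, 18, 9, 21, 22, 13, 1, 2]
sift down from index 1:
  49 vs larger child 58 at index 3, swap → [45, 58, 54, 49, 56, 26, 34, 18, 9, 21, 22, 13, 1, 2]
sift down from index 0:
  45 vs larger child 58 at index 1, swap → [58, 45, 54, 49, 56, 26, 34, 18, 9, 21, 22, 13, 1, 2]
  45 vs larger child 56 at index 4, swap → [58, 56, 54, 49, 45, 26, 34, 18, 9, 21, 22, 13, 1, 2]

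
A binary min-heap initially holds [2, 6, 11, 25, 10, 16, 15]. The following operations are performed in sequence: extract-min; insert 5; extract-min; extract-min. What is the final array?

extract-min → returns 2:
  remove root 2; move last element 15 to root → [15, 6, 11, 25, 10, 16]
  15 vs smaller child 6 at index 1, swap → [6, 15, 11, 25, 10, 16]
  15 vs smaller child 10 at index 4, swap → [6, 10, 11, 25, 15, 16]
insert 5:
  append 5 at index 6 → [6, 10, 11, 25, 15, 16, 5]
  5 < parent 11 at index 2, swap → [6, 10, 5, 25, 15, 16, 11]
  5 < parent 6 at index 0, swap → [5, 10, 6, 25, 15, 16, 11]
extract-min → returns 5:
  remove root 5; move last element 11 to root → [11, 10, 6, 25, 15, 16]
  11 vs smaller child 6 at index 2, swap → [6, 10, 11, 25, 15, 16]
extract-min → returns 6:
  remove root 6; move last element 16 to root → [16, 10, 11, 25, 15]
  16 vs smaller child 10 at index 1, swap → [10, 16, 11, 25, 15]
  16 vs smaller child 15 at index 4, swap → [10, 15, 11, 25, 16]

[10, 15, 11, 25, 16]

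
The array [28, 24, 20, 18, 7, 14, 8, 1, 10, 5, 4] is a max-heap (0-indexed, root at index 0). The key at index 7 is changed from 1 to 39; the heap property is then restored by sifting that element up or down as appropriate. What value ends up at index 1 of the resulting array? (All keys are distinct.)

set index 7 from 1 to 39 → [28, 24, 20, 18, 7, 14, 8, 39, 10, 5, 4]
39 > parent 18 at index 3, swap → [28, 24, 20, 39, 7, 14, 8, 18, 10, 5, 4]
39 > parent 24 at index 1, swap → [28, 39, 20, 24, 7, 14, 8, 18, 10, 5, 4]
39 > parent 28 at index 0, swap → [39, 28, 20, 24, 7, 14, 8, 18, 10, 5, 4]
resulting array: [39, 28, 20, 24, 7, 14, 8, 18, 10, 5, 4]

28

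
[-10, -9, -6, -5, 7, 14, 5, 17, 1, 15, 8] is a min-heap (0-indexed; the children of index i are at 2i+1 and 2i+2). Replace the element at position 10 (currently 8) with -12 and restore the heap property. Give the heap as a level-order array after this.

[-12, -10, -6, -5, -9, 14, 5, 17, 1, 15, 7]

set index 10 from 8 to -12 → [-10, -9, -6, -5, 7, 14, 5, 17, 1, 15, -12]
-12 < parent 7 at index 4, swap → [-10, -9, -6, -5, -12, 14, 5, 17, 1, 15, 7]
-12 < parent -9 at index 1, swap → [-10, -12, -6, -5, -9, 14, 5, 17, 1, 15, 7]
-12 < parent -10 at index 0, swap → [-12, -10, -6, -5, -9, 14, 5, 17, 1, 15, 7]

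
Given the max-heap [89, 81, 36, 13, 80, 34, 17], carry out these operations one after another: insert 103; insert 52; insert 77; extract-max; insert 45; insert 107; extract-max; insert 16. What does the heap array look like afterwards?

insert 103:
  append 103 at index 7 → [89, 81, 36, 13, 80, 34, 17, 103]
  103 > parent 13 at index 3, swap → [89, 81, 36, 103, 80, 34, 17, 13]
  103 > parent 81 at index 1, swap → [89, 103, 36, 81, 80, 34, 17, 13]
  103 > parent 89 at index 0, swap → [103, 89, 36, 81, 80, 34, 17, 13]
insert 52:
  append 52 at index 8 → [103, 89, 36, 81, 80, 34, 17, 13, 52] (no swap needed)
insert 77:
  append 77 at index 9 → [103, 89, 36, 81, 80, 34, 17, 13, 52, 77] (no swap needed)
extract-max → returns 103:
  remove root 103; move last element 77 to root → [77, 89, 36, 81, 80, 34, 17, 13, 52]
  77 vs larger child 89 at index 1, swap → [89, 77, 36, 81, 80, 34, 17, 13, 52]
  77 vs larger child 81 at index 3, swap → [89, 81, 36, 77, 80, 34, 17, 13, 52]
insert 45:
  append 45 at index 9 → [89, 81, 36, 77, 80, 34, 17, 13, 52, 45] (no swap needed)
insert 107:
  append 107 at index 10 → [89, 81, 36, 77, 80, 34, 17, 13, 52, 45, 107]
  107 > parent 80 at index 4, swap → [89, 81, 36, 77, 107, 34, 17, 13, 52, 45, 80]
  107 > parent 81 at index 1, swap → [89, 107, 36, 77, 81, 34, 17, 13, 52, 45, 80]
  107 > parent 89 at index 0, swap → [107, 89, 36, 77, 81, 34, 17, 13, 52, 45, 80]
extract-max → returns 107:
  remove root 107; move last element 80 to root → [80, 89, 36, 77, 81, 34, 17, 13, 52, 45]
  80 vs larger child 89 at index 1, swap → [89, 80, 36, 77, 81, 34, 17, 13, 52, 45]
  80 vs larger child 81 at index 4, swap → [89, 81, 36, 77, 80, 34, 17, 13, 52, 45]
insert 16:
  append 16 at index 10 → [89, 81, 36, 77, 80, 34, 17, 13, 52, 45, 16] (no swap needed)

[89, 81, 36, 77, 80, 34, 17, 13, 52, 45, 16]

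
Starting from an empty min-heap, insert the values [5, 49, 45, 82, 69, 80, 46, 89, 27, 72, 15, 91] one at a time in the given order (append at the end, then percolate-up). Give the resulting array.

[5, 15, 45, 49, 27, 80, 46, 89, 82, 72, 69, 91]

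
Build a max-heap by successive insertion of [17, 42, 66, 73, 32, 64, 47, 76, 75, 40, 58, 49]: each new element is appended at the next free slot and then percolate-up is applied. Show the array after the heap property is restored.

Insert 17:
  append 17 at index 0 → [17] (no swap needed)
Insert 42:
  append 42 at index 1 → [17, 42]
  42 > parent 17 at index 0, swap → [42, 17]
Insert 66:
  append 66 at index 2 → [42, 17, 66]
  66 > parent 42 at index 0, swap → [66, 17, 42]
Insert 73:
  append 73 at index 3 → [66, 17, 42, 73]
  73 > parent 17 at index 1, swap → [66, 73, 42, 17]
  73 > parent 66 at index 0, swap → [73, 66, 42, 17]
Insert 32:
  append 32 at index 4 → [73, 66, 42, 17, 32] (no swap needed)
Insert 64:
  append 64 at index 5 → [73, 66, 42, 17, 32, 64]
  64 > parent 42 at index 2, swap → [73, 66, 64, 17, 32, 42]
Insert 47:
  append 47 at index 6 → [73, 66, 64, 17, 32, 42, 47] (no swap needed)
Insert 76:
  append 76 at index 7 → [73, 66, 64, 17, 32, 42, 47, 76]
  76 > parent 17 at index 3, swap → [73, 66, 64, 76, 32, 42, 47, 17]
  76 > parent 66 at index 1, swap → [73, 76, 64, 66, 32, 42, 47, 17]
  76 > parent 73 at index 0, swap → [76, 73, 64, 66, 32, 42, 47, 17]
Insert 75:
  append 75 at index 8 → [76, 73, 64, 66, 32, 42, 47, 17, 75]
  75 > parent 66 at index 3, swap → [76, 73, 64, 75, 32, 42, 47, 17, 66]
  75 > parent 73 at index 1, swap → [76, 75, 64, 73, 32, 42, 47, 17, 66]
Insert 40:
  append 40 at index 9 → [76, 75, 64, 73, 32, 42, 47, 17, 66, 40]
  40 > parent 32 at index 4, swap → [76, 75, 64, 73, 40, 42, 47, 17, 66, 32]
Insert 58:
  append 58 at index 10 → [76, 75, 64, 73, 40, 42, 47, 17, 66, 32, 58]
  58 > parent 40 at index 4, swap → [76, 75, 64, 73, 58, 42, 47, 17, 66, 32, 40]
Insert 49:
  append 49 at index 11 → [76, 75, 64, 73, 58, 42, 47, 17, 66, 32, 40, 49]
  49 > parent 42 at index 5, swap → [76, 75, 64, 73, 58, 49, 47, 17, 66, 32, 40, 42]

[76, 75, 64, 73, 58, 49, 47, 17, 66, 32, 40, 42]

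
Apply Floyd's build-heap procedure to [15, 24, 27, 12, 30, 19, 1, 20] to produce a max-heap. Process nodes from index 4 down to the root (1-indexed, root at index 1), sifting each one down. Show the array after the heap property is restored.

[30, 24, 27, 20, 15, 19, 1, 12]

sift down from index 4:
  12 vs only child 20 at index 8, swap → [15, 24, 27, 20, 30, 19, 1, 12]
sift down from index 3: already satisfies heap property
sift down from index 2:
  24 vs larger child 30 at index 5, swap → [15, 30, 27, 20, 24, 19, 1, 12]
sift down from index 1:
  15 vs larger child 30 at index 2, swap → [30, 15, 27, 20, 24, 19, 1, 12]
  15 vs larger child 24 at index 5, swap → [30, 24, 27, 20, 15, 19, 1, 12]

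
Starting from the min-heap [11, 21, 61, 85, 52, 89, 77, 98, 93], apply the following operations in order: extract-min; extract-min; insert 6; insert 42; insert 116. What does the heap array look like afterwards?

[6, 42, 61, 52, 93, 89, 77, 98, 85, 116]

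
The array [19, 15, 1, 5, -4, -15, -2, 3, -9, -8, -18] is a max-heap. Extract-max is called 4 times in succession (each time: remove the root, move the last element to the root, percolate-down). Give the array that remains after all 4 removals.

extract-max #1 returns 19:
  remove root 19; move last element -18 to root → [-18, 15, 1, 5, -4, -15, -2, 3, -9, -8]
  -18 vs larger child 15 at index 1, swap → [15, -18, 1, 5, -4, -15, -2, 3, -9, -8]
  -18 vs larger child 5 at index 3, swap → [15, 5, 1, -18, -4, -15, -2, 3, -9, -8]
  -18 vs larger child 3 at index 7, swap → [15, 5, 1, 3, -4, -15, -2, -18, -9, -8]
extract-max #2 returns 15:
  remove root 15; move last element -8 to root → [-8, 5, 1, 3, -4, -15, -2, -18, -9]
  -8 vs larger child 5 at index 1, swap → [5, -8, 1, 3, -4, -15, -2, -18, -9]
  -8 vs larger child 3 at index 3, swap → [5, 3, 1, -8, -4, -15, -2, -18, -9]
extract-max #3 returns 5:
  remove root 5; move last element -9 to root → [-9, 3, 1, -8, -4, -15, -2, -18]
  -9 vs larger child 3 at index 1, swap → [3, -9, 1, -8, -4, -15, -2, -18]
  -9 vs larger child -4 at index 4, swap → [3, -4, 1, -8, -9, -15, -2, -18]
extract-max #4 returns 3:
  remove root 3; move last element -18 to root → [-18, -4, 1, -8, -9, -15, -2]
  -18 vs larger child 1 at index 2, swap → [1, -4, -18, -8, -9, -15, -2]
  -18 vs larger child -2 at index 6, swap → [1, -4, -2, -8, -9, -15, -18]

[1, -4, -2, -8, -9, -15, -18]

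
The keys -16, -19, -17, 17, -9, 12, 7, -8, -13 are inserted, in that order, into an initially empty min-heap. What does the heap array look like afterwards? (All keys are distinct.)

Insert -16:
  append -16 at index 0 → [-16] (no swap needed)
Insert -19:
  append -19 at index 1 → [-16, -19]
  -19 < parent -16 at index 0, swap → [-19, -16]
Insert -17:
  append -17 at index 2 → [-19, -16, -17] (no swap needed)
Insert 17:
  append 17 at index 3 → [-19, -16, -17, 17] (no swap needed)
Insert -9:
  append -9 at index 4 → [-19, -16, -17, 17, -9] (no swap needed)
Insert 12:
  append 12 at index 5 → [-19, -16, -17, 17, -9, 12] (no swap needed)
Insert 7:
  append 7 at index 6 → [-19, -16, -17, 17, -9, 12, 7] (no swap needed)
Insert -8:
  append -8 at index 7 → [-19, -16, -17, 17, -9, 12, 7, -8]
  -8 < parent 17 at index 3, swap → [-19, -16, -17, -8, -9, 12, 7, 17]
Insert -13:
  append -13 at index 8 → [-19, -16, -17, -8, -9, 12, 7, 17, -13]
  -13 < parent -8 at index 3, swap → [-19, -16, -17, -13, -9, 12, 7, 17, -8]

[-19, -16, -17, -13, -9, 12, 7, 17, -8]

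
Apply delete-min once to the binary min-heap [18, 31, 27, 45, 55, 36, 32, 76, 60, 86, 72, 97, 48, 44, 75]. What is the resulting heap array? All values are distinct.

remove root 18; move last element 75 to root → [75, 31, 27, 45, 55, 36, 32, 76, 60, 86, 72, 97, 48, 44]
75 vs smaller child 27 at index 2, swap → [27, 31, 75, 45, 55, 36, 32, 76, 60, 86, 72, 97, 48, 44]
75 vs smaller child 32 at index 6, swap → [27, 31, 32, 45, 55, 36, 75, 76, 60, 86, 72, 97, 48, 44]
75 vs only child 44 at index 13, swap → [27, 31, 32, 45, 55, 36, 44, 76, 60, 86, 72, 97, 48, 75]

[27, 31, 32, 45, 55, 36, 44, 76, 60, 86, 72, 97, 48, 75]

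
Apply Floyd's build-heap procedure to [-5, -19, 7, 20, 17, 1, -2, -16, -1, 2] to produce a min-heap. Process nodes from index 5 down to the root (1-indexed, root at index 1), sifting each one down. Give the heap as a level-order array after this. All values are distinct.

[-19, -16, -2, -5, 2, 1, 7, 20, -1, 17]

sift down from index 5:
  17 vs only child 2 at index 10, swap → [-5, -19, 7, 20, 2, 1, -2, -16, -1, 17]
sift down from index 4:
  20 vs smaller child -16 at index 8, swap → [-5, -19, 7, -16, 2, 1, -2, 20, -1, 17]
sift down from index 3:
  7 vs smaller child -2 at index 7, swap → [-5, -19, -2, -16, 2, 1, 7, 20, -1, 17]
sift down from index 2: already satisfies heap property
sift down from index 1:
  -5 vs smaller child -19 at index 2, swap → [-19, -5, -2, -16, 2, 1, 7, 20, -1, 17]
  -5 vs smaller child -16 at index 4, swap → [-19, -16, -2, -5, 2, 1, 7, 20, -1, 17]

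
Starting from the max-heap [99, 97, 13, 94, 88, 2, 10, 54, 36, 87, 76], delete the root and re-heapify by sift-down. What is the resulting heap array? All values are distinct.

[97, 94, 13, 76, 88, 2, 10, 54, 36, 87]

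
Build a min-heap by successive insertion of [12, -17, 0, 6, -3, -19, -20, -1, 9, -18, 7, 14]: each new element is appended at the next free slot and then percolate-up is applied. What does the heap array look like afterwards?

[-20, -18, -19, -1, -3, 0, -17, 12, 9, 6, 7, 14]

Insert 12:
  append 12 at index 0 → [12] (no swap needed)
Insert -17:
  append -17 at index 1 → [12, -17]
  -17 < parent 12 at index 0, swap → [-17, 12]
Insert 0:
  append 0 at index 2 → [-17, 12, 0] (no swap needed)
Insert 6:
  append 6 at index 3 → [-17, 12, 0, 6]
  6 < parent 12 at index 1, swap → [-17, 6, 0, 12]
Insert -3:
  append -3 at index 4 → [-17, 6, 0, 12, -3]
  -3 < parent 6 at index 1, swap → [-17, -3, 0, 12, 6]
Insert -19:
  append -19 at index 5 → [-17, -3, 0, 12, 6, -19]
  -19 < parent 0 at index 2, swap → [-17, -3, -19, 12, 6, 0]
  -19 < parent -17 at index 0, swap → [-19, -3, -17, 12, 6, 0]
Insert -20:
  append -20 at index 6 → [-19, -3, -17, 12, 6, 0, -20]
  -20 < parent -17 at index 2, swap → [-19, -3, -20, 12, 6, 0, -17]
  -20 < parent -19 at index 0, swap → [-20, -3, -19, 12, 6, 0, -17]
Insert -1:
  append -1 at index 7 → [-20, -3, -19, 12, 6, 0, -17, -1]
  -1 < parent 12 at index 3, swap → [-20, -3, -19, -1, 6, 0, -17, 12]
Insert 9:
  append 9 at index 8 → [-20, -3, -19, -1, 6, 0, -17, 12, 9] (no swap needed)
Insert -18:
  append -18 at index 9 → [-20, -3, -19, -1, 6, 0, -17, 12, 9, -18]
  -18 < parent 6 at index 4, swap → [-20, -3, -19, -1, -18, 0, -17, 12, 9, 6]
  -18 < parent -3 at index 1, swap → [-20, -18, -19, -1, -3, 0, -17, 12, 9, 6]
Insert 7:
  append 7 at index 10 → [-20, -18, -19, -1, -3, 0, -17, 12, 9, 6, 7] (no swap needed)
Insert 14:
  append 14 at index 11 → [-20, -18, -19, -1, -3, 0, -17, 12, 9, 6, 7, 14] (no swap needed)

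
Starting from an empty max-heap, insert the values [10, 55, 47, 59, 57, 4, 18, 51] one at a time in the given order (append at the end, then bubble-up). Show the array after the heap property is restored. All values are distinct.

Insert 10:
  append 10 at index 0 → [10] (no swap needed)
Insert 55:
  append 55 at index 1 → [10, 55]
  55 > parent 10 at index 0, swap → [55, 10]
Insert 47:
  append 47 at index 2 → [55, 10, 47] (no swap needed)
Insert 59:
  append 59 at index 3 → [55, 10, 47, 59]
  59 > parent 10 at index 1, swap → [55, 59, 47, 10]
  59 > parent 55 at index 0, swap → [59, 55, 47, 10]
Insert 57:
  append 57 at index 4 → [59, 55, 47, 10, 57]
  57 > parent 55 at index 1, swap → [59, 57, 47, 10, 55]
Insert 4:
  append 4 at index 5 → [59, 57, 47, 10, 55, 4] (no swap needed)
Insert 18:
  append 18 at index 6 → [59, 57, 47, 10, 55, 4, 18] (no swap needed)
Insert 51:
  append 51 at index 7 → [59, 57, 47, 10, 55, 4, 18, 51]
  51 > parent 10 at index 3, swap → [59, 57, 47, 51, 55, 4, 18, 10]

[59, 57, 47, 51, 55, 4, 18, 10]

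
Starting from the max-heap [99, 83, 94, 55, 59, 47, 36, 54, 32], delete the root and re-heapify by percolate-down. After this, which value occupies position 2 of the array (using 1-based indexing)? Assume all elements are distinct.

83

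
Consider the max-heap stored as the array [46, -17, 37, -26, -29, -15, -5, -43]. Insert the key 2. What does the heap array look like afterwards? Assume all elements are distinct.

append 2 at index 8 → [46, -17, 37, -26, -29, -15, -5, -43, 2]
2 > parent -26 at index 3, swap → [46, -17, 37, 2, -29, -15, -5, -43, -26]
2 > parent -17 at index 1, swap → [46, 2, 37, -17, -29, -15, -5, -43, -26]

[46, 2, 37, -17, -29, -15, -5, -43, -26]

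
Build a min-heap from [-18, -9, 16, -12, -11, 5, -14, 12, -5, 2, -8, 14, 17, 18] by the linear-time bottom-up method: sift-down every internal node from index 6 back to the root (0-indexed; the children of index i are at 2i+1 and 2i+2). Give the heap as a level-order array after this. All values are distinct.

[-18, -12, -14, -9, -11, 5, 16, 12, -5, 2, -8, 14, 17, 18]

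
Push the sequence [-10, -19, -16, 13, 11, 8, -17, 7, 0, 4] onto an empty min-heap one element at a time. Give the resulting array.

[-19, -10, -17, 0, 4, 8, -16, 13, 7, 11]

Insert -10:
  append -10 at index 0 → [-10] (no swap needed)
Insert -19:
  append -19 at index 1 → [-10, -19]
  -19 < parent -10 at index 0, swap → [-19, -10]
Insert -16:
  append -16 at index 2 → [-19, -10, -16] (no swap needed)
Insert 13:
  append 13 at index 3 → [-19, -10, -16, 13] (no swap needed)
Insert 11:
  append 11 at index 4 → [-19, -10, -16, 13, 11] (no swap needed)
Insert 8:
  append 8 at index 5 → [-19, -10, -16, 13, 11, 8] (no swap needed)
Insert -17:
  append -17 at index 6 → [-19, -10, -16, 13, 11, 8, -17]
  -17 < parent -16 at index 2, swap → [-19, -10, -17, 13, 11, 8, -16]
Insert 7:
  append 7 at index 7 → [-19, -10, -17, 13, 11, 8, -16, 7]
  7 < parent 13 at index 3, swap → [-19, -10, -17, 7, 11, 8, -16, 13]
Insert 0:
  append 0 at index 8 → [-19, -10, -17, 7, 11, 8, -16, 13, 0]
  0 < parent 7 at index 3, swap → [-19, -10, -17, 0, 11, 8, -16, 13, 7]
Insert 4:
  append 4 at index 9 → [-19, -10, -17, 0, 11, 8, -16, 13, 7, 4]
  4 < parent 11 at index 4, swap → [-19, -10, -17, 0, 4, 8, -16, 13, 7, 11]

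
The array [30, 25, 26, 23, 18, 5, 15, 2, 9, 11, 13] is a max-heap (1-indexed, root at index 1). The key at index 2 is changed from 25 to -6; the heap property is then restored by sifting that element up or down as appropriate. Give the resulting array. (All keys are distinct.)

set index 2 from 25 to -6 → [30, -6, 26, 23, 18, 5, 15, 2, 9, 11, 13]
-6 vs larger child 23 at index 4, swap → [30, 23, 26, -6, 18, 5, 15, 2, 9, 11, 13]
-6 vs larger child 9 at index 9, swap → [30, 23, 26, 9, 18, 5, 15, 2, -6, 11, 13]

[30, 23, 26, 9, 18, 5, 15, 2, -6, 11, 13]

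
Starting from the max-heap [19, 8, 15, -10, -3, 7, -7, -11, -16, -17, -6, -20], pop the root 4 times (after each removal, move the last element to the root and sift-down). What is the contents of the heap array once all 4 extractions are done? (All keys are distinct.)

extract-max #1 returns 19:
  remove root 19; move last element -20 to root → [-20, 8, 15, -10, -3, 7, -7, -11, -16, -17, -6]
  -20 vs larger child 15 at index 2, swap → [15, 8, -20, -10, -3, 7, -7, -11, -16, -17, -6]
  -20 vs larger child 7 at index 5, swap → [15, 8, 7, -10, -3, -20, -7, -11, -16, -17, -6]
extract-max #2 returns 15:
  remove root 15; move last element -6 to root → [-6, 8, 7, -10, -3, -20, -7, -11, -16, -17]
  -6 vs larger child 8 at index 1, swap → [8, -6, 7, -10, -3, -20, -7, -11, -16, -17]
  -6 vs larger child -3 at index 4, swap → [8, -3, 7, -10, -6, -20, -7, -11, -16, -17]
extract-max #3 returns 8:
  remove root 8; move last element -17 to root → [-17, -3, 7, -10, -6, -20, -7, -11, -16]
  -17 vs larger child 7 at index 2, swap → [7, -3, -17, -10, -6, -20, -7, -11, -16]
  -17 vs larger child -7 at index 6, swap → [7, -3, -7, -10, -6, -20, -17, -11, -16]
extract-max #4 returns 7:
  remove root 7; move last element -16 to root → [-16, -3, -7, -10, -6, -20, -17, -11]
  -16 vs larger child -3 at index 1, swap → [-3, -16, -7, -10, -6, -20, -17, -11]
  -16 vs larger child -6 at index 4, swap → [-3, -6, -7, -10, -16, -20, -17, -11]

[-3, -6, -7, -10, -16, -20, -17, -11]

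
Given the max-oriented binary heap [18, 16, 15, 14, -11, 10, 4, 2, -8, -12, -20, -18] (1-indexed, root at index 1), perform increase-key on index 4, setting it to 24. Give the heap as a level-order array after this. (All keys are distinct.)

[24, 18, 15, 16, -11, 10, 4, 2, -8, -12, -20, -18]

set index 4 from 14 to 24 → [18, 16, 15, 24, -11, 10, 4, 2, -8, -12, -20, -18]
24 > parent 16 at index 2, swap → [18, 24, 15, 16, -11, 10, 4, 2, -8, -12, -20, -18]
24 > parent 18 at index 1, swap → [24, 18, 15, 16, -11, 10, 4, 2, -8, -12, -20, -18]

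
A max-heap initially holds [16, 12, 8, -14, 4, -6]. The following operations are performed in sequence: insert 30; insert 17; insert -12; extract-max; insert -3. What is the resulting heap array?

[17, 12, 16, -3, 4, -6, 8, -14, -12]

insert 30:
  append 30 at index 6 → [16, 12, 8, -14, 4, -6, 30]
  30 > parent 8 at index 2, swap → [16, 12, 30, -14, 4, -6, 8]
  30 > parent 16 at index 0, swap → [30, 12, 16, -14, 4, -6, 8]
insert 17:
  append 17 at index 7 → [30, 12, 16, -14, 4, -6, 8, 17]
  17 > parent -14 at index 3, swap → [30, 12, 16, 17, 4, -6, 8, -14]
  17 > parent 12 at index 1, swap → [30, 17, 16, 12, 4, -6, 8, -14]
insert -12:
  append -12 at index 8 → [30, 17, 16, 12, 4, -6, 8, -14, -12] (no swap needed)
extract-max → returns 30:
  remove root 30; move last element -12 to root → [-12, 17, 16, 12, 4, -6, 8, -14]
  -12 vs larger child 17 at index 1, swap → [17, -12, 16, 12, 4, -6, 8, -14]
  -12 vs larger child 12 at index 3, swap → [17, 12, 16, -12, 4, -6, 8, -14]
insert -3:
  append -3 at index 8 → [17, 12, 16, -12, 4, -6, 8, -14, -3]
  -3 > parent -12 at index 3, swap → [17, 12, 16, -3, 4, -6, 8, -14, -12]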